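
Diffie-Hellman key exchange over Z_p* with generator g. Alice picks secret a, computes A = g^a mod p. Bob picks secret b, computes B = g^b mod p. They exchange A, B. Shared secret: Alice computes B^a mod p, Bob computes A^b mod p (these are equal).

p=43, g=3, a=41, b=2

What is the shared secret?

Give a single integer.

Answer: 24

Derivation:
A = 3^41 mod 43  (bits of 41 = 101001)
  bit 0 = 1: r = r^2 * 3 mod 43 = 1^2 * 3 = 1*3 = 3
  bit 1 = 0: r = r^2 mod 43 = 3^2 = 9
  bit 2 = 1: r = r^2 * 3 mod 43 = 9^2 * 3 = 38*3 = 28
  bit 3 = 0: r = r^2 mod 43 = 28^2 = 10
  bit 4 = 0: r = r^2 mod 43 = 10^2 = 14
  bit 5 = 1: r = r^2 * 3 mod 43 = 14^2 * 3 = 24*3 = 29
  -> A = 29
B = 3^2 mod 43  (bits of 2 = 10)
  bit 0 = 1: r = r^2 * 3 mod 43 = 1^2 * 3 = 1*3 = 3
  bit 1 = 0: r = r^2 mod 43 = 3^2 = 9
  -> B = 9
s = B^a = 9^41 mod 43  (bits of 41 = 101001)
  bit 0 = 1: r = r^2 * 9 mod 43 = 1^2 * 9 = 1*9 = 9
  bit 1 = 0: r = r^2 mod 43 = 9^2 = 38
  bit 2 = 1: r = r^2 * 9 mod 43 = 38^2 * 9 = 25*9 = 10
  bit 3 = 0: r = r^2 mod 43 = 10^2 = 14
  bit 4 = 0: r = r^2 mod 43 = 14^2 = 24
  bit 5 = 1: r = r^2 * 9 mod 43 = 24^2 * 9 = 17*9 = 24
  -> s = B^a = 24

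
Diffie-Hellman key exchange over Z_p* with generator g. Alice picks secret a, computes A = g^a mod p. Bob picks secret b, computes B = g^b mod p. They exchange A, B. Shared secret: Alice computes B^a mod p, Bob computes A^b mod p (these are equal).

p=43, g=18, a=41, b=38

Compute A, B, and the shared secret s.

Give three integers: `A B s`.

A = 18^41 mod 43  (bits of 41 = 101001)
  bit 0 = 1: r = r^2 * 18 mod 43 = 1^2 * 18 = 1*18 = 18
  bit 1 = 0: r = r^2 mod 43 = 18^2 = 23
  bit 2 = 1: r = r^2 * 18 mod 43 = 23^2 * 18 = 13*18 = 19
  bit 3 = 0: r = r^2 mod 43 = 19^2 = 17
  bit 4 = 0: r = r^2 mod 43 = 17^2 = 31
  bit 5 = 1: r = r^2 * 18 mod 43 = 31^2 * 18 = 15*18 = 12
  -> A = 12
B = 18^38 mod 43  (bits of 38 = 100110)
  bit 0 = 1: r = r^2 * 18 mod 43 = 1^2 * 18 = 1*18 = 18
  bit 1 = 0: r = r^2 mod 43 = 18^2 = 23
  bit 2 = 0: r = r^2 mod 43 = 23^2 = 13
  bit 3 = 1: r = r^2 * 18 mod 43 = 13^2 * 18 = 40*18 = 32
  bit 4 = 1: r = r^2 * 18 mod 43 = 32^2 * 18 = 35*18 = 28
  bit 5 = 0: r = r^2 mod 43 = 28^2 = 10
  -> B = 10
s = B^a = 10^41 mod 43  (bits of 41 = 101001)
  bit 0 = 1: r = r^2 * 10 mod 43 = 1^2 * 10 = 1*10 = 10
  bit 1 = 0: r = r^2 mod 43 = 10^2 = 14
  bit 2 = 1: r = r^2 * 10 mod 43 = 14^2 * 10 = 24*10 = 25
  bit 3 = 0: r = r^2 mod 43 = 25^2 = 23
  bit 4 = 0: r = r^2 mod 43 = 23^2 = 13
  bit 5 = 1: r = r^2 * 10 mod 43 = 13^2 * 10 = 40*10 = 13
  -> s = B^a = 13

Answer: 12 10 13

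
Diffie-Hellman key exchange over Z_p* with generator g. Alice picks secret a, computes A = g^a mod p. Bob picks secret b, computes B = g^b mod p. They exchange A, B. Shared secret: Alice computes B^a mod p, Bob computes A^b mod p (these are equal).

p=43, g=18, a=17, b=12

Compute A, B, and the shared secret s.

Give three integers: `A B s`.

Answer: 33 4 21

Derivation:
A = 18^17 mod 43  (bits of 17 = 10001)
  bit 0 = 1: r = r^2 * 18 mod 43 = 1^2 * 18 = 1*18 = 18
  bit 1 = 0: r = r^2 mod 43 = 18^2 = 23
  bit 2 = 0: r = r^2 mod 43 = 23^2 = 13
  bit 3 = 0: r = r^2 mod 43 = 13^2 = 40
  bit 4 = 1: r = r^2 * 18 mod 43 = 40^2 * 18 = 9*18 = 33
  -> A = 33
B = 18^12 mod 43  (bits of 12 = 1100)
  bit 0 = 1: r = r^2 * 18 mod 43 = 1^2 * 18 = 1*18 = 18
  bit 1 = 1: r = r^2 * 18 mod 43 = 18^2 * 18 = 23*18 = 27
  bit 2 = 0: r = r^2 mod 43 = 27^2 = 41
  bit 3 = 0: r = r^2 mod 43 = 41^2 = 4
  -> B = 4
s = B^a = 4^17 mod 43  (bits of 17 = 10001)
  bit 0 = 1: r = r^2 * 4 mod 43 = 1^2 * 4 = 1*4 = 4
  bit 1 = 0: r = r^2 mod 43 = 4^2 = 16
  bit 2 = 0: r = r^2 mod 43 = 16^2 = 41
  bit 3 = 0: r = r^2 mod 43 = 41^2 = 4
  bit 4 = 1: r = r^2 * 4 mod 43 = 4^2 * 4 = 16*4 = 21
  -> s = B^a = 21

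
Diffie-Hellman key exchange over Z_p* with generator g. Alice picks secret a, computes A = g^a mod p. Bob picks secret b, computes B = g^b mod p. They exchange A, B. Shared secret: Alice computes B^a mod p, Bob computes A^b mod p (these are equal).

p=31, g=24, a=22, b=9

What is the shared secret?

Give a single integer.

A = 24^22 mod 31  (bits of 22 = 10110)
  bit 0 = 1: r = r^2 * 24 mod 31 = 1^2 * 24 = 1*24 = 24
  bit 1 = 0: r = r^2 mod 31 = 24^2 = 18
  bit 2 = 1: r = r^2 * 24 mod 31 = 18^2 * 24 = 14*24 = 26
  bit 3 = 1: r = r^2 * 24 mod 31 = 26^2 * 24 = 25*24 = 11
  bit 4 = 0: r = r^2 mod 31 = 11^2 = 28
  -> A = 28
B = 24^9 mod 31  (bits of 9 = 1001)
  bit 0 = 1: r = r^2 * 24 mod 31 = 1^2 * 24 = 1*24 = 24
  bit 1 = 0: r = r^2 mod 31 = 24^2 = 18
  bit 2 = 0: r = r^2 mod 31 = 18^2 = 14
  bit 3 = 1: r = r^2 * 24 mod 31 = 14^2 * 24 = 10*24 = 23
  -> B = 23
s = B^a = 23^22 mod 31  (bits of 22 = 10110)
  bit 0 = 1: r = r^2 * 23 mod 31 = 1^2 * 23 = 1*23 = 23
  bit 1 = 0: r = r^2 mod 31 = 23^2 = 2
  bit 2 = 1: r = r^2 * 23 mod 31 = 2^2 * 23 = 4*23 = 30
  bit 3 = 1: r = r^2 * 23 mod 31 = 30^2 * 23 = 1*23 = 23
  bit 4 = 0: r = r^2 mod 31 = 23^2 = 2
  -> s = B^a = 2

Answer: 2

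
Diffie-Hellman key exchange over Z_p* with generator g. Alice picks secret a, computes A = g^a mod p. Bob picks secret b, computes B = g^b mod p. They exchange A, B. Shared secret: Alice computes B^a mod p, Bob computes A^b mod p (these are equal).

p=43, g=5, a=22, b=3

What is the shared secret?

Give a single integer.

A = 5^22 mod 43  (bits of 22 = 10110)
  bit 0 = 1: r = r^2 * 5 mod 43 = 1^2 * 5 = 1*5 = 5
  bit 1 = 0: r = r^2 mod 43 = 5^2 = 25
  bit 2 = 1: r = r^2 * 5 mod 43 = 25^2 * 5 = 23*5 = 29
  bit 3 = 1: r = r^2 * 5 mod 43 = 29^2 * 5 = 24*5 = 34
  bit 4 = 0: r = r^2 mod 43 = 34^2 = 38
  -> A = 38
B = 5^3 mod 43  (bits of 3 = 11)
  bit 0 = 1: r = r^2 * 5 mod 43 = 1^2 * 5 = 1*5 = 5
  bit 1 = 1: r = r^2 * 5 mod 43 = 5^2 * 5 = 25*5 = 39
  -> B = 39
s = B^a = 39^22 mod 43  (bits of 22 = 10110)
  bit 0 = 1: r = r^2 * 39 mod 43 = 1^2 * 39 = 1*39 = 39
  bit 1 = 0: r = r^2 mod 43 = 39^2 = 16
  bit 2 = 1: r = r^2 * 39 mod 43 = 16^2 * 39 = 41*39 = 8
  bit 3 = 1: r = r^2 * 39 mod 43 = 8^2 * 39 = 21*39 = 2
  bit 4 = 0: r = r^2 mod 43 = 2^2 = 4
  -> s = B^a = 4

Answer: 4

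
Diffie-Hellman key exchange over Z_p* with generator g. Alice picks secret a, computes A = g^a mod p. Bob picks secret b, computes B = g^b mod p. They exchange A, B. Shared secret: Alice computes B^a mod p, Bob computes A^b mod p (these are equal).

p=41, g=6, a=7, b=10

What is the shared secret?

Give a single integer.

A = 6^7 mod 41  (bits of 7 = 111)
  bit 0 = 1: r = r^2 * 6 mod 41 = 1^2 * 6 = 1*6 = 6
  bit 1 = 1: r = r^2 * 6 mod 41 = 6^2 * 6 = 36*6 = 11
  bit 2 = 1: r = r^2 * 6 mod 41 = 11^2 * 6 = 39*6 = 29
  -> A = 29
B = 6^10 mod 41  (bits of 10 = 1010)
  bit 0 = 1: r = r^2 * 6 mod 41 = 1^2 * 6 = 1*6 = 6
  bit 1 = 0: r = r^2 mod 41 = 6^2 = 36
  bit 2 = 1: r = r^2 * 6 mod 41 = 36^2 * 6 = 25*6 = 27
  bit 3 = 0: r = r^2 mod 41 = 27^2 = 32
  -> B = 32
s = B^a = 32^7 mod 41  (bits of 7 = 111)
  bit 0 = 1: r = r^2 * 32 mod 41 = 1^2 * 32 = 1*32 = 32
  bit 1 = 1: r = r^2 * 32 mod 41 = 32^2 * 32 = 40*32 = 9
  bit 2 = 1: r = r^2 * 32 mod 41 = 9^2 * 32 = 40*32 = 9
  -> s = B^a = 9

Answer: 9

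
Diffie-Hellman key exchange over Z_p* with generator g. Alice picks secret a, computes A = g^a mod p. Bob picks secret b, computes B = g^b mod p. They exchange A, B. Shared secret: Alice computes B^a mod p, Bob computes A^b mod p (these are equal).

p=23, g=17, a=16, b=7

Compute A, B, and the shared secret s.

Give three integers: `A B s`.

Answer: 2 20 13

Derivation:
A = 17^16 mod 23  (bits of 16 = 10000)
  bit 0 = 1: r = r^2 * 17 mod 23 = 1^2 * 17 = 1*17 = 17
  bit 1 = 0: r = r^2 mod 23 = 17^2 = 13
  bit 2 = 0: r = r^2 mod 23 = 13^2 = 8
  bit 3 = 0: r = r^2 mod 23 = 8^2 = 18
  bit 4 = 0: r = r^2 mod 23 = 18^2 = 2
  -> A = 2
B = 17^7 mod 23  (bits of 7 = 111)
  bit 0 = 1: r = r^2 * 17 mod 23 = 1^2 * 17 = 1*17 = 17
  bit 1 = 1: r = r^2 * 17 mod 23 = 17^2 * 17 = 13*17 = 14
  bit 2 = 1: r = r^2 * 17 mod 23 = 14^2 * 17 = 12*17 = 20
  -> B = 20
s = B^a = 20^16 mod 23  (bits of 16 = 10000)
  bit 0 = 1: r = r^2 * 20 mod 23 = 1^2 * 20 = 1*20 = 20
  bit 1 = 0: r = r^2 mod 23 = 20^2 = 9
  bit 2 = 0: r = r^2 mod 23 = 9^2 = 12
  bit 3 = 0: r = r^2 mod 23 = 12^2 = 6
  bit 4 = 0: r = r^2 mod 23 = 6^2 = 13
  -> s = B^a = 13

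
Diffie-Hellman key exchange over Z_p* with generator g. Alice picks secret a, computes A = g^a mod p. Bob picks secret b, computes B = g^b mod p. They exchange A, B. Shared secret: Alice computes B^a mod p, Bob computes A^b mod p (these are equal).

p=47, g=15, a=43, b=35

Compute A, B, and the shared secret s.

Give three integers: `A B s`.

A = 15^43 mod 47  (bits of 43 = 101011)
  bit 0 = 1: r = r^2 * 15 mod 47 = 1^2 * 15 = 1*15 = 15
  bit 1 = 0: r = r^2 mod 47 = 15^2 = 37
  bit 2 = 1: r = r^2 * 15 mod 47 = 37^2 * 15 = 6*15 = 43
  bit 3 = 0: r = r^2 mod 47 = 43^2 = 16
  bit 4 = 1: r = r^2 * 15 mod 47 = 16^2 * 15 = 21*15 = 33
  bit 5 = 1: r = r^2 * 15 mod 47 = 33^2 * 15 = 8*15 = 26
  -> A = 26
B = 15^35 mod 47  (bits of 35 = 100011)
  bit 0 = 1: r = r^2 * 15 mod 47 = 1^2 * 15 = 1*15 = 15
  bit 1 = 0: r = r^2 mod 47 = 15^2 = 37
  bit 2 = 0: r = r^2 mod 47 = 37^2 = 6
  bit 3 = 0: r = r^2 mod 47 = 6^2 = 36
  bit 4 = 1: r = r^2 * 15 mod 47 = 36^2 * 15 = 27*15 = 29
  bit 5 = 1: r = r^2 * 15 mod 47 = 29^2 * 15 = 42*15 = 19
  -> B = 19
s = B^a = 19^43 mod 47  (bits of 43 = 101011)
  bit 0 = 1: r = r^2 * 19 mod 47 = 1^2 * 19 = 1*19 = 19
  bit 1 = 0: r = r^2 mod 47 = 19^2 = 32
  bit 2 = 1: r = r^2 * 19 mod 47 = 32^2 * 19 = 37*19 = 45
  bit 3 = 0: r = r^2 mod 47 = 45^2 = 4
  bit 4 = 1: r = r^2 * 19 mod 47 = 4^2 * 19 = 16*19 = 22
  bit 5 = 1: r = r^2 * 19 mod 47 = 22^2 * 19 = 14*19 = 31
  -> s = B^a = 31

Answer: 26 19 31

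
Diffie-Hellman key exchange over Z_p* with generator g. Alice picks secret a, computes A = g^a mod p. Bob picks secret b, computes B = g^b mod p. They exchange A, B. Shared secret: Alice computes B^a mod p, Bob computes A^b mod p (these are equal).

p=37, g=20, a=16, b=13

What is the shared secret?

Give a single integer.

A = 20^16 mod 37  (bits of 16 = 10000)
  bit 0 = 1: r = r^2 * 20 mod 37 = 1^2 * 20 = 1*20 = 20
  bit 1 = 0: r = r^2 mod 37 = 20^2 = 30
  bit 2 = 0: r = r^2 mod 37 = 30^2 = 12
  bit 3 = 0: r = r^2 mod 37 = 12^2 = 33
  bit 4 = 0: r = r^2 mod 37 = 33^2 = 16
  -> A = 16
B = 20^13 mod 37  (bits of 13 = 1101)
  bit 0 = 1: r = r^2 * 20 mod 37 = 1^2 * 20 = 1*20 = 20
  bit 1 = 1: r = r^2 * 20 mod 37 = 20^2 * 20 = 30*20 = 8
  bit 2 = 0: r = r^2 mod 37 = 8^2 = 27
  bit 3 = 1: r = r^2 * 20 mod 37 = 27^2 * 20 = 26*20 = 2
  -> B = 2
s = B^a = 2^16 mod 37  (bits of 16 = 10000)
  bit 0 = 1: r = r^2 * 2 mod 37 = 1^2 * 2 = 1*2 = 2
  bit 1 = 0: r = r^2 mod 37 = 2^2 = 4
  bit 2 = 0: r = r^2 mod 37 = 4^2 = 16
  bit 3 = 0: r = r^2 mod 37 = 16^2 = 34
  bit 4 = 0: r = r^2 mod 37 = 34^2 = 9
  -> s = B^a = 9

Answer: 9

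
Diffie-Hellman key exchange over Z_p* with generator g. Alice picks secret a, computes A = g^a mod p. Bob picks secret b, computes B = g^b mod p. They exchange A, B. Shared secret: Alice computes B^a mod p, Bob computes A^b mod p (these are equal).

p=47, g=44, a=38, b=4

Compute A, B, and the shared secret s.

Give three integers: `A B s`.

A = 44^38 mod 47  (bits of 38 = 100110)
  bit 0 = 1: r = r^2 * 44 mod 47 = 1^2 * 44 = 1*44 = 44
  bit 1 = 0: r = r^2 mod 47 = 44^2 = 9
  bit 2 = 0: r = r^2 mod 47 = 9^2 = 34
  bit 3 = 1: r = r^2 * 44 mod 47 = 34^2 * 44 = 28*44 = 10
  bit 4 = 1: r = r^2 * 44 mod 47 = 10^2 * 44 = 6*44 = 29
  bit 5 = 0: r = r^2 mod 47 = 29^2 = 42
  -> A = 42
B = 44^4 mod 47  (bits of 4 = 100)
  bit 0 = 1: r = r^2 * 44 mod 47 = 1^2 * 44 = 1*44 = 44
  bit 1 = 0: r = r^2 mod 47 = 44^2 = 9
  bit 2 = 0: r = r^2 mod 47 = 9^2 = 34
  -> B = 34
s = B^a = 34^38 mod 47  (bits of 38 = 100110)
  bit 0 = 1: r = r^2 * 34 mod 47 = 1^2 * 34 = 1*34 = 34
  bit 1 = 0: r = r^2 mod 47 = 34^2 = 28
  bit 2 = 0: r = r^2 mod 47 = 28^2 = 32
  bit 3 = 1: r = r^2 * 34 mod 47 = 32^2 * 34 = 37*34 = 36
  bit 4 = 1: r = r^2 * 34 mod 47 = 36^2 * 34 = 27*34 = 25
  bit 5 = 0: r = r^2 mod 47 = 25^2 = 14
  -> s = B^a = 14

Answer: 42 34 14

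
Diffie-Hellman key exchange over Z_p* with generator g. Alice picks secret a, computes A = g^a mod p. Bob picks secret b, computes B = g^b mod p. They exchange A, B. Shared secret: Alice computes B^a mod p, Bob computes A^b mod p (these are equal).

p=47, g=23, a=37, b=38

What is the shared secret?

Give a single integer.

Answer: 6

Derivation:
A = 23^37 mod 47  (bits of 37 = 100101)
  bit 0 = 1: r = r^2 * 23 mod 47 = 1^2 * 23 = 1*23 = 23
  bit 1 = 0: r = r^2 mod 47 = 23^2 = 12
  bit 2 = 0: r = r^2 mod 47 = 12^2 = 3
  bit 3 = 1: r = r^2 * 23 mod 47 = 3^2 * 23 = 9*23 = 19
  bit 4 = 0: r = r^2 mod 47 = 19^2 = 32
  bit 5 = 1: r = r^2 * 23 mod 47 = 32^2 * 23 = 37*23 = 5
  -> A = 5
B = 23^38 mod 47  (bits of 38 = 100110)
  bit 0 = 1: r = r^2 * 23 mod 47 = 1^2 * 23 = 1*23 = 23
  bit 1 = 0: r = r^2 mod 47 = 23^2 = 12
  bit 2 = 0: r = r^2 mod 47 = 12^2 = 3
  bit 3 = 1: r = r^2 * 23 mod 47 = 3^2 * 23 = 9*23 = 19
  bit 4 = 1: r = r^2 * 23 mod 47 = 19^2 * 23 = 32*23 = 31
  bit 5 = 0: r = r^2 mod 47 = 31^2 = 21
  -> B = 21
s = B^a = 21^37 mod 47  (bits of 37 = 100101)
  bit 0 = 1: r = r^2 * 21 mod 47 = 1^2 * 21 = 1*21 = 21
  bit 1 = 0: r = r^2 mod 47 = 21^2 = 18
  bit 2 = 0: r = r^2 mod 47 = 18^2 = 42
  bit 3 = 1: r = r^2 * 21 mod 47 = 42^2 * 21 = 25*21 = 8
  bit 4 = 0: r = r^2 mod 47 = 8^2 = 17
  bit 5 = 1: r = r^2 * 21 mod 47 = 17^2 * 21 = 7*21 = 6
  -> s = B^a = 6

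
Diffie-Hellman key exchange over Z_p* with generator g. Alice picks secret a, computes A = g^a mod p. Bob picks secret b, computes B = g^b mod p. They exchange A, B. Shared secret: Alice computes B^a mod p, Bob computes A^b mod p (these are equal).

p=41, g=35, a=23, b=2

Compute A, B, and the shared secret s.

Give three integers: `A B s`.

Answer: 11 36 39

Derivation:
A = 35^23 mod 41  (bits of 23 = 10111)
  bit 0 = 1: r = r^2 * 35 mod 41 = 1^2 * 35 = 1*35 = 35
  bit 1 = 0: r = r^2 mod 41 = 35^2 = 36
  bit 2 = 1: r = r^2 * 35 mod 41 = 36^2 * 35 = 25*35 = 14
  bit 3 = 1: r = r^2 * 35 mod 41 = 14^2 * 35 = 32*35 = 13
  bit 4 = 1: r = r^2 * 35 mod 41 = 13^2 * 35 = 5*35 = 11
  -> A = 11
B = 35^2 mod 41  (bits of 2 = 10)
  bit 0 = 1: r = r^2 * 35 mod 41 = 1^2 * 35 = 1*35 = 35
  bit 1 = 0: r = r^2 mod 41 = 35^2 = 36
  -> B = 36
s = B^a = 36^23 mod 41  (bits of 23 = 10111)
  bit 0 = 1: r = r^2 * 36 mod 41 = 1^2 * 36 = 1*36 = 36
  bit 1 = 0: r = r^2 mod 41 = 36^2 = 25
  bit 2 = 1: r = r^2 * 36 mod 41 = 25^2 * 36 = 10*36 = 32
  bit 3 = 1: r = r^2 * 36 mod 41 = 32^2 * 36 = 40*36 = 5
  bit 4 = 1: r = r^2 * 36 mod 41 = 5^2 * 36 = 25*36 = 39
  -> s = B^a = 39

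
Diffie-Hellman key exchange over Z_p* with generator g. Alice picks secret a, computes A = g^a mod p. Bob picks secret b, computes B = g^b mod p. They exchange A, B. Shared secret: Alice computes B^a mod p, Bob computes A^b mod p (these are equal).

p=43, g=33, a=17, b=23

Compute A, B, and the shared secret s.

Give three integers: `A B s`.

Answer: 34 29 5

Derivation:
A = 33^17 mod 43  (bits of 17 = 10001)
  bit 0 = 1: r = r^2 * 33 mod 43 = 1^2 * 33 = 1*33 = 33
  bit 1 = 0: r = r^2 mod 43 = 33^2 = 14
  bit 2 = 0: r = r^2 mod 43 = 14^2 = 24
  bit 3 = 0: r = r^2 mod 43 = 24^2 = 17
  bit 4 = 1: r = r^2 * 33 mod 43 = 17^2 * 33 = 31*33 = 34
  -> A = 34
B = 33^23 mod 43  (bits of 23 = 10111)
  bit 0 = 1: r = r^2 * 33 mod 43 = 1^2 * 33 = 1*33 = 33
  bit 1 = 0: r = r^2 mod 43 = 33^2 = 14
  bit 2 = 1: r = r^2 * 33 mod 43 = 14^2 * 33 = 24*33 = 18
  bit 3 = 1: r = r^2 * 33 mod 43 = 18^2 * 33 = 23*33 = 28
  bit 4 = 1: r = r^2 * 33 mod 43 = 28^2 * 33 = 10*33 = 29
  -> B = 29
s = B^a = 29^17 mod 43  (bits of 17 = 10001)
  bit 0 = 1: r = r^2 * 29 mod 43 = 1^2 * 29 = 1*29 = 29
  bit 1 = 0: r = r^2 mod 43 = 29^2 = 24
  bit 2 = 0: r = r^2 mod 43 = 24^2 = 17
  bit 3 = 0: r = r^2 mod 43 = 17^2 = 31
  bit 4 = 1: r = r^2 * 29 mod 43 = 31^2 * 29 = 15*29 = 5
  -> s = B^a = 5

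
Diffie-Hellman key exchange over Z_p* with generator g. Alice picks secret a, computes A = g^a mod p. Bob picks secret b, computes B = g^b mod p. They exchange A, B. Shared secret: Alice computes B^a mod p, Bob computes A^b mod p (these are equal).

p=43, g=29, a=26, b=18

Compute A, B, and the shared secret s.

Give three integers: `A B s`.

Answer: 23 16 21

Derivation:
A = 29^26 mod 43  (bits of 26 = 11010)
  bit 0 = 1: r = r^2 * 29 mod 43 = 1^2 * 29 = 1*29 = 29
  bit 1 = 1: r = r^2 * 29 mod 43 = 29^2 * 29 = 24*29 = 8
  bit 2 = 0: r = r^2 mod 43 = 8^2 = 21
  bit 3 = 1: r = r^2 * 29 mod 43 = 21^2 * 29 = 11*29 = 18
  bit 4 = 0: r = r^2 mod 43 = 18^2 = 23
  -> A = 23
B = 29^18 mod 43  (bits of 18 = 10010)
  bit 0 = 1: r = r^2 * 29 mod 43 = 1^2 * 29 = 1*29 = 29
  bit 1 = 0: r = r^2 mod 43 = 29^2 = 24
  bit 2 = 0: r = r^2 mod 43 = 24^2 = 17
  bit 3 = 1: r = r^2 * 29 mod 43 = 17^2 * 29 = 31*29 = 39
  bit 4 = 0: r = r^2 mod 43 = 39^2 = 16
  -> B = 16
s = B^a = 16^26 mod 43  (bits of 26 = 11010)
  bit 0 = 1: r = r^2 * 16 mod 43 = 1^2 * 16 = 1*16 = 16
  bit 1 = 1: r = r^2 * 16 mod 43 = 16^2 * 16 = 41*16 = 11
  bit 2 = 0: r = r^2 mod 43 = 11^2 = 35
  bit 3 = 1: r = r^2 * 16 mod 43 = 35^2 * 16 = 21*16 = 35
  bit 4 = 0: r = r^2 mod 43 = 35^2 = 21
  -> s = B^a = 21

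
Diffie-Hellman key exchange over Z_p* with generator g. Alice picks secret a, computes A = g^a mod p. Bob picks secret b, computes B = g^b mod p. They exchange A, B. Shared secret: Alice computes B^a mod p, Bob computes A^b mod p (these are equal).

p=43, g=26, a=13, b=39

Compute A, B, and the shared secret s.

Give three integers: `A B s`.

Answer: 30 39 32

Derivation:
A = 26^13 mod 43  (bits of 13 = 1101)
  bit 0 = 1: r = r^2 * 26 mod 43 = 1^2 * 26 = 1*26 = 26
  bit 1 = 1: r = r^2 * 26 mod 43 = 26^2 * 26 = 31*26 = 32
  bit 2 = 0: r = r^2 mod 43 = 32^2 = 35
  bit 3 = 1: r = r^2 * 26 mod 43 = 35^2 * 26 = 21*26 = 30
  -> A = 30
B = 26^39 mod 43  (bits of 39 = 100111)
  bit 0 = 1: r = r^2 * 26 mod 43 = 1^2 * 26 = 1*26 = 26
  bit 1 = 0: r = r^2 mod 43 = 26^2 = 31
  bit 2 = 0: r = r^2 mod 43 = 31^2 = 15
  bit 3 = 1: r = r^2 * 26 mod 43 = 15^2 * 26 = 10*26 = 2
  bit 4 = 1: r = r^2 * 26 mod 43 = 2^2 * 26 = 4*26 = 18
  bit 5 = 1: r = r^2 * 26 mod 43 = 18^2 * 26 = 23*26 = 39
  -> B = 39
s = B^a = 39^13 mod 43  (bits of 13 = 1101)
  bit 0 = 1: r = r^2 * 39 mod 43 = 1^2 * 39 = 1*39 = 39
  bit 1 = 1: r = r^2 * 39 mod 43 = 39^2 * 39 = 16*39 = 22
  bit 2 = 0: r = r^2 mod 43 = 22^2 = 11
  bit 3 = 1: r = r^2 * 39 mod 43 = 11^2 * 39 = 35*39 = 32
  -> s = B^a = 32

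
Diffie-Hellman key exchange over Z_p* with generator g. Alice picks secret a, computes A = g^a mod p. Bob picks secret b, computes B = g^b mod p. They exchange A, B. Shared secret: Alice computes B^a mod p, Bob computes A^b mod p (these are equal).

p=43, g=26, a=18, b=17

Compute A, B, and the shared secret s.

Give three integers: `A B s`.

A = 26^18 mod 43  (bits of 18 = 10010)
  bit 0 = 1: r = r^2 * 26 mod 43 = 1^2 * 26 = 1*26 = 26
  bit 1 = 0: r = r^2 mod 43 = 26^2 = 31
  bit 2 = 0: r = r^2 mod 43 = 31^2 = 15
  bit 3 = 1: r = r^2 * 26 mod 43 = 15^2 * 26 = 10*26 = 2
  bit 4 = 0: r = r^2 mod 43 = 2^2 = 4
  -> A = 4
B = 26^17 mod 43  (bits of 17 = 10001)
  bit 0 = 1: r = r^2 * 26 mod 43 = 1^2 * 26 = 1*26 = 26
  bit 1 = 0: r = r^2 mod 43 = 26^2 = 31
  bit 2 = 0: r = r^2 mod 43 = 31^2 = 15
  bit 3 = 0: r = r^2 mod 43 = 15^2 = 10
  bit 4 = 1: r = r^2 * 26 mod 43 = 10^2 * 26 = 14*26 = 20
  -> B = 20
s = B^a = 20^18 mod 43  (bits of 18 = 10010)
  bit 0 = 1: r = r^2 * 20 mod 43 = 1^2 * 20 = 1*20 = 20
  bit 1 = 0: r = r^2 mod 43 = 20^2 = 13
  bit 2 = 0: r = r^2 mod 43 = 13^2 = 40
  bit 3 = 1: r = r^2 * 20 mod 43 = 40^2 * 20 = 9*20 = 8
  bit 4 = 0: r = r^2 mod 43 = 8^2 = 21
  -> s = B^a = 21

Answer: 4 20 21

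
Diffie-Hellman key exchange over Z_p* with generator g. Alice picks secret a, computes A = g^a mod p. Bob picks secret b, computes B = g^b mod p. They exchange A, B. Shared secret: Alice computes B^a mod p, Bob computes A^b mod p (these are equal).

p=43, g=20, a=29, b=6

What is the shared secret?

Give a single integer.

Answer: 4

Derivation:
A = 20^29 mod 43  (bits of 29 = 11101)
  bit 0 = 1: r = r^2 * 20 mod 43 = 1^2 * 20 = 1*20 = 20
  bit 1 = 1: r = r^2 * 20 mod 43 = 20^2 * 20 = 13*20 = 2
  bit 2 = 1: r = r^2 * 20 mod 43 = 2^2 * 20 = 4*20 = 37
  bit 3 = 0: r = r^2 mod 43 = 37^2 = 36
  bit 4 = 1: r = r^2 * 20 mod 43 = 36^2 * 20 = 6*20 = 34
  -> A = 34
B = 20^6 mod 43  (bits of 6 = 110)
  bit 0 = 1: r = r^2 * 20 mod 43 = 1^2 * 20 = 1*20 = 20
  bit 1 = 1: r = r^2 * 20 mod 43 = 20^2 * 20 = 13*20 = 2
  bit 2 = 0: r = r^2 mod 43 = 2^2 = 4
  -> B = 4
s = B^a = 4^29 mod 43  (bits of 29 = 11101)
  bit 0 = 1: r = r^2 * 4 mod 43 = 1^2 * 4 = 1*4 = 4
  bit 1 = 1: r = r^2 * 4 mod 43 = 4^2 * 4 = 16*4 = 21
  bit 2 = 1: r = r^2 * 4 mod 43 = 21^2 * 4 = 11*4 = 1
  bit 3 = 0: r = r^2 mod 43 = 1^2 = 1
  bit 4 = 1: r = r^2 * 4 mod 43 = 1^2 * 4 = 1*4 = 4
  -> s = B^a = 4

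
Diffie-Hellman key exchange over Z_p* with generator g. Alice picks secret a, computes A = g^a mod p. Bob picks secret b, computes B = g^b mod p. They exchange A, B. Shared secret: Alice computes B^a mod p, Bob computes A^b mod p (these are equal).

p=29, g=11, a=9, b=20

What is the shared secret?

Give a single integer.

A = 11^9 mod 29  (bits of 9 = 1001)
  bit 0 = 1: r = r^2 * 11 mod 29 = 1^2 * 11 = 1*11 = 11
  bit 1 = 0: r = r^2 mod 29 = 11^2 = 5
  bit 2 = 0: r = r^2 mod 29 = 5^2 = 25
  bit 3 = 1: r = r^2 * 11 mod 29 = 25^2 * 11 = 16*11 = 2
  -> A = 2
B = 11^20 mod 29  (bits of 20 = 10100)
  bit 0 = 1: r = r^2 * 11 mod 29 = 1^2 * 11 = 1*11 = 11
  bit 1 = 0: r = r^2 mod 29 = 11^2 = 5
  bit 2 = 1: r = r^2 * 11 mod 29 = 5^2 * 11 = 25*11 = 14
  bit 3 = 0: r = r^2 mod 29 = 14^2 = 22
  bit 4 = 0: r = r^2 mod 29 = 22^2 = 20
  -> B = 20
s = B^a = 20^9 mod 29  (bits of 9 = 1001)
  bit 0 = 1: r = r^2 * 20 mod 29 = 1^2 * 20 = 1*20 = 20
  bit 1 = 0: r = r^2 mod 29 = 20^2 = 23
  bit 2 = 0: r = r^2 mod 29 = 23^2 = 7
  bit 3 = 1: r = r^2 * 20 mod 29 = 7^2 * 20 = 20*20 = 23
  -> s = B^a = 23

Answer: 23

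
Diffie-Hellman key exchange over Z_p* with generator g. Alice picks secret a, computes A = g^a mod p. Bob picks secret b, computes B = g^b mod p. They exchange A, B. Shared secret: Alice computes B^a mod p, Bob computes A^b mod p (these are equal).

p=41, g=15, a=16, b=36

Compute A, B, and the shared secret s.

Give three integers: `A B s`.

Answer: 37 4 37

Derivation:
A = 15^16 mod 41  (bits of 16 = 10000)
  bit 0 = 1: r = r^2 * 15 mod 41 = 1^2 * 15 = 1*15 = 15
  bit 1 = 0: r = r^2 mod 41 = 15^2 = 20
  bit 2 = 0: r = r^2 mod 41 = 20^2 = 31
  bit 3 = 0: r = r^2 mod 41 = 31^2 = 18
  bit 4 = 0: r = r^2 mod 41 = 18^2 = 37
  -> A = 37
B = 15^36 mod 41  (bits of 36 = 100100)
  bit 0 = 1: r = r^2 * 15 mod 41 = 1^2 * 15 = 1*15 = 15
  bit 1 = 0: r = r^2 mod 41 = 15^2 = 20
  bit 2 = 0: r = r^2 mod 41 = 20^2 = 31
  bit 3 = 1: r = r^2 * 15 mod 41 = 31^2 * 15 = 18*15 = 24
  bit 4 = 0: r = r^2 mod 41 = 24^2 = 2
  bit 5 = 0: r = r^2 mod 41 = 2^2 = 4
  -> B = 4
s = B^a = 4^16 mod 41  (bits of 16 = 10000)
  bit 0 = 1: r = r^2 * 4 mod 41 = 1^2 * 4 = 1*4 = 4
  bit 1 = 0: r = r^2 mod 41 = 4^2 = 16
  bit 2 = 0: r = r^2 mod 41 = 16^2 = 10
  bit 3 = 0: r = r^2 mod 41 = 10^2 = 18
  bit 4 = 0: r = r^2 mod 41 = 18^2 = 37
  -> s = B^a = 37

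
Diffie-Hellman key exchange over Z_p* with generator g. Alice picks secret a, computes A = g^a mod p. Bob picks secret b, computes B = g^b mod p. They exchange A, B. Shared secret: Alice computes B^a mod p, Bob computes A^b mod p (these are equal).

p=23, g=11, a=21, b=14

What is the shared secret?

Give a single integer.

A = 11^21 mod 23  (bits of 21 = 10101)
  bit 0 = 1: r = r^2 * 11 mod 23 = 1^2 * 11 = 1*11 = 11
  bit 1 = 0: r = r^2 mod 23 = 11^2 = 6
  bit 2 = 1: r = r^2 * 11 mod 23 = 6^2 * 11 = 13*11 = 5
  bit 3 = 0: r = r^2 mod 23 = 5^2 = 2
  bit 4 = 1: r = r^2 * 11 mod 23 = 2^2 * 11 = 4*11 = 21
  -> A = 21
B = 11^14 mod 23  (bits of 14 = 1110)
  bit 0 = 1: r = r^2 * 11 mod 23 = 1^2 * 11 = 1*11 = 11
  bit 1 = 1: r = r^2 * 11 mod 23 = 11^2 * 11 = 6*11 = 20
  bit 2 = 1: r = r^2 * 11 mod 23 = 20^2 * 11 = 9*11 = 7
  bit 3 = 0: r = r^2 mod 23 = 7^2 = 3
  -> B = 3
s = B^a = 3^21 mod 23  (bits of 21 = 10101)
  bit 0 = 1: r = r^2 * 3 mod 23 = 1^2 * 3 = 1*3 = 3
  bit 1 = 0: r = r^2 mod 23 = 3^2 = 9
  bit 2 = 1: r = r^2 * 3 mod 23 = 9^2 * 3 = 12*3 = 13
  bit 3 = 0: r = r^2 mod 23 = 13^2 = 8
  bit 4 = 1: r = r^2 * 3 mod 23 = 8^2 * 3 = 18*3 = 8
  -> s = B^a = 8

Answer: 8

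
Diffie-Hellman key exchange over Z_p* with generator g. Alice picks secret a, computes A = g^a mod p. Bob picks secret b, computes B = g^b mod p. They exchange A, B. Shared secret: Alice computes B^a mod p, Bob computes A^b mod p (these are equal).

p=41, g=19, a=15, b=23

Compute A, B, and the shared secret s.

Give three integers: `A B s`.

A = 19^15 mod 41  (bits of 15 = 1111)
  bit 0 = 1: r = r^2 * 19 mod 41 = 1^2 * 19 = 1*19 = 19
  bit 1 = 1: r = r^2 * 19 mod 41 = 19^2 * 19 = 33*19 = 12
  bit 2 = 1: r = r^2 * 19 mod 41 = 12^2 * 19 = 21*19 = 30
  bit 3 = 1: r = r^2 * 19 mod 41 = 30^2 * 19 = 39*19 = 3
  -> A = 3
B = 19^23 mod 41  (bits of 23 = 10111)
  bit 0 = 1: r = r^2 * 19 mod 41 = 1^2 * 19 = 1*19 = 19
  bit 1 = 0: r = r^2 mod 41 = 19^2 = 33
  bit 2 = 1: r = r^2 * 19 mod 41 = 33^2 * 19 = 23*19 = 27
  bit 3 = 1: r = r^2 * 19 mod 41 = 27^2 * 19 = 32*19 = 34
  bit 4 = 1: r = r^2 * 19 mod 41 = 34^2 * 19 = 8*19 = 29
  -> B = 29
s = B^a = 29^15 mod 41  (bits of 15 = 1111)
  bit 0 = 1: r = r^2 * 29 mod 41 = 1^2 * 29 = 1*29 = 29
  bit 1 = 1: r = r^2 * 29 mod 41 = 29^2 * 29 = 21*29 = 35
  bit 2 = 1: r = r^2 * 29 mod 41 = 35^2 * 29 = 36*29 = 19
  bit 3 = 1: r = r^2 * 29 mod 41 = 19^2 * 29 = 33*29 = 14
  -> s = B^a = 14

Answer: 3 29 14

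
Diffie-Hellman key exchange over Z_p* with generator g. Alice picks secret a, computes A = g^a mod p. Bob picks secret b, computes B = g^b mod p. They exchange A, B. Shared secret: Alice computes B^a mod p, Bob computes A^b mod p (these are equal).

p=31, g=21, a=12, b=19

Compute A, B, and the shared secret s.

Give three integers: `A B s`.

A = 21^12 mod 31  (bits of 12 = 1100)
  bit 0 = 1: r = r^2 * 21 mod 31 = 1^2 * 21 = 1*21 = 21
  bit 1 = 1: r = r^2 * 21 mod 31 = 21^2 * 21 = 7*21 = 23
  bit 2 = 0: r = r^2 mod 31 = 23^2 = 2
  bit 3 = 0: r = r^2 mod 31 = 2^2 = 4
  -> A = 4
B = 21^19 mod 31  (bits of 19 = 10011)
  bit 0 = 1: r = r^2 * 21 mod 31 = 1^2 * 21 = 1*21 = 21
  bit 1 = 0: r = r^2 mod 31 = 21^2 = 7
  bit 2 = 0: r = r^2 mod 31 = 7^2 = 18
  bit 3 = 1: r = r^2 * 21 mod 31 = 18^2 * 21 = 14*21 = 15
  bit 4 = 1: r = r^2 * 21 mod 31 = 15^2 * 21 = 8*21 = 13
  -> B = 13
s = B^a = 13^12 mod 31  (bits of 12 = 1100)
  bit 0 = 1: r = r^2 * 13 mod 31 = 1^2 * 13 = 1*13 = 13
  bit 1 = 1: r = r^2 * 13 mod 31 = 13^2 * 13 = 14*13 = 27
  bit 2 = 0: r = r^2 mod 31 = 27^2 = 16
  bit 3 = 0: r = r^2 mod 31 = 16^2 = 8
  -> s = B^a = 8

Answer: 4 13 8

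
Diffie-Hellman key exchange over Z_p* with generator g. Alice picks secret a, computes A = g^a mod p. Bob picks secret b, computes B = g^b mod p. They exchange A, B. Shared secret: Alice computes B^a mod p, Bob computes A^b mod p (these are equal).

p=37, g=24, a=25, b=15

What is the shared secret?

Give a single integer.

Answer: 8

Derivation:
A = 24^25 mod 37  (bits of 25 = 11001)
  bit 0 = 1: r = r^2 * 24 mod 37 = 1^2 * 24 = 1*24 = 24
  bit 1 = 1: r = r^2 * 24 mod 37 = 24^2 * 24 = 21*24 = 23
  bit 2 = 0: r = r^2 mod 37 = 23^2 = 11
  bit 3 = 0: r = r^2 mod 37 = 11^2 = 10
  bit 4 = 1: r = r^2 * 24 mod 37 = 10^2 * 24 = 26*24 = 32
  -> A = 32
B = 24^15 mod 37  (bits of 15 = 1111)
  bit 0 = 1: r = r^2 * 24 mod 37 = 1^2 * 24 = 1*24 = 24
  bit 1 = 1: r = r^2 * 24 mod 37 = 24^2 * 24 = 21*24 = 23
  bit 2 = 1: r = r^2 * 24 mod 37 = 23^2 * 24 = 11*24 = 5
  bit 3 = 1: r = r^2 * 24 mod 37 = 5^2 * 24 = 25*24 = 8
  -> B = 8
s = B^a = 8^25 mod 37  (bits of 25 = 11001)
  bit 0 = 1: r = r^2 * 8 mod 37 = 1^2 * 8 = 1*8 = 8
  bit 1 = 1: r = r^2 * 8 mod 37 = 8^2 * 8 = 27*8 = 31
  bit 2 = 0: r = r^2 mod 37 = 31^2 = 36
  bit 3 = 0: r = r^2 mod 37 = 36^2 = 1
  bit 4 = 1: r = r^2 * 8 mod 37 = 1^2 * 8 = 1*8 = 8
  -> s = B^a = 8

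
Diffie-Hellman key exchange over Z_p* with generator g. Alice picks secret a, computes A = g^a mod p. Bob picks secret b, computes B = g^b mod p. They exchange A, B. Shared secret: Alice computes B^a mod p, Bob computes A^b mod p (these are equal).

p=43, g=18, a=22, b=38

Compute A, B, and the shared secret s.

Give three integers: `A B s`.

Answer: 25 10 10

Derivation:
A = 18^22 mod 43  (bits of 22 = 10110)
  bit 0 = 1: r = r^2 * 18 mod 43 = 1^2 * 18 = 1*18 = 18
  bit 1 = 0: r = r^2 mod 43 = 18^2 = 23
  bit 2 = 1: r = r^2 * 18 mod 43 = 23^2 * 18 = 13*18 = 19
  bit 3 = 1: r = r^2 * 18 mod 43 = 19^2 * 18 = 17*18 = 5
  bit 4 = 0: r = r^2 mod 43 = 5^2 = 25
  -> A = 25
B = 18^38 mod 43  (bits of 38 = 100110)
  bit 0 = 1: r = r^2 * 18 mod 43 = 1^2 * 18 = 1*18 = 18
  bit 1 = 0: r = r^2 mod 43 = 18^2 = 23
  bit 2 = 0: r = r^2 mod 43 = 23^2 = 13
  bit 3 = 1: r = r^2 * 18 mod 43 = 13^2 * 18 = 40*18 = 32
  bit 4 = 1: r = r^2 * 18 mod 43 = 32^2 * 18 = 35*18 = 28
  bit 5 = 0: r = r^2 mod 43 = 28^2 = 10
  -> B = 10
s = B^a = 10^22 mod 43  (bits of 22 = 10110)
  bit 0 = 1: r = r^2 * 10 mod 43 = 1^2 * 10 = 1*10 = 10
  bit 1 = 0: r = r^2 mod 43 = 10^2 = 14
  bit 2 = 1: r = r^2 * 10 mod 43 = 14^2 * 10 = 24*10 = 25
  bit 3 = 1: r = r^2 * 10 mod 43 = 25^2 * 10 = 23*10 = 15
  bit 4 = 0: r = r^2 mod 43 = 15^2 = 10
  -> s = B^a = 10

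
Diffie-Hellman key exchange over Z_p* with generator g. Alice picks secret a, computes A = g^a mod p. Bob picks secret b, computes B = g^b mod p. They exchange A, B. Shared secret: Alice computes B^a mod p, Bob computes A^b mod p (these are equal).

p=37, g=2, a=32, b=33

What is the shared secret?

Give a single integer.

Answer: 26

Derivation:
A = 2^32 mod 37  (bits of 32 = 100000)
  bit 0 = 1: r = r^2 * 2 mod 37 = 1^2 * 2 = 1*2 = 2
  bit 1 = 0: r = r^2 mod 37 = 2^2 = 4
  bit 2 = 0: r = r^2 mod 37 = 4^2 = 16
  bit 3 = 0: r = r^2 mod 37 = 16^2 = 34
  bit 4 = 0: r = r^2 mod 37 = 34^2 = 9
  bit 5 = 0: r = r^2 mod 37 = 9^2 = 7
  -> A = 7
B = 2^33 mod 37  (bits of 33 = 100001)
  bit 0 = 1: r = r^2 * 2 mod 37 = 1^2 * 2 = 1*2 = 2
  bit 1 = 0: r = r^2 mod 37 = 2^2 = 4
  bit 2 = 0: r = r^2 mod 37 = 4^2 = 16
  bit 3 = 0: r = r^2 mod 37 = 16^2 = 34
  bit 4 = 0: r = r^2 mod 37 = 34^2 = 9
  bit 5 = 1: r = r^2 * 2 mod 37 = 9^2 * 2 = 7*2 = 14
  -> B = 14
s = B^a = 14^32 mod 37  (bits of 32 = 100000)
  bit 0 = 1: r = r^2 * 14 mod 37 = 1^2 * 14 = 1*14 = 14
  bit 1 = 0: r = r^2 mod 37 = 14^2 = 11
  bit 2 = 0: r = r^2 mod 37 = 11^2 = 10
  bit 3 = 0: r = r^2 mod 37 = 10^2 = 26
  bit 4 = 0: r = r^2 mod 37 = 26^2 = 10
  bit 5 = 0: r = r^2 mod 37 = 10^2 = 26
  -> s = B^a = 26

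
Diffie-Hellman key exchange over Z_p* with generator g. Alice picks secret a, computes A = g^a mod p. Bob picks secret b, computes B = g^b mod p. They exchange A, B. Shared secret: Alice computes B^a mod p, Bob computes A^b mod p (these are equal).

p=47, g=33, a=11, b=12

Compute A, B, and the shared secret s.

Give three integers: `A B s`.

Answer: 15 25 28

Derivation:
A = 33^11 mod 47  (bits of 11 = 1011)
  bit 0 = 1: r = r^2 * 33 mod 47 = 1^2 * 33 = 1*33 = 33
  bit 1 = 0: r = r^2 mod 47 = 33^2 = 8
  bit 2 = 1: r = r^2 * 33 mod 47 = 8^2 * 33 = 17*33 = 44
  bit 3 = 1: r = r^2 * 33 mod 47 = 44^2 * 33 = 9*33 = 15
  -> A = 15
B = 33^12 mod 47  (bits of 12 = 1100)
  bit 0 = 1: r = r^2 * 33 mod 47 = 1^2 * 33 = 1*33 = 33
  bit 1 = 1: r = r^2 * 33 mod 47 = 33^2 * 33 = 8*33 = 29
  bit 2 = 0: r = r^2 mod 47 = 29^2 = 42
  bit 3 = 0: r = r^2 mod 47 = 42^2 = 25
  -> B = 25
s = B^a = 25^11 mod 47  (bits of 11 = 1011)
  bit 0 = 1: r = r^2 * 25 mod 47 = 1^2 * 25 = 1*25 = 25
  bit 1 = 0: r = r^2 mod 47 = 25^2 = 14
  bit 2 = 1: r = r^2 * 25 mod 47 = 14^2 * 25 = 8*25 = 12
  bit 3 = 1: r = r^2 * 25 mod 47 = 12^2 * 25 = 3*25 = 28
  -> s = B^a = 28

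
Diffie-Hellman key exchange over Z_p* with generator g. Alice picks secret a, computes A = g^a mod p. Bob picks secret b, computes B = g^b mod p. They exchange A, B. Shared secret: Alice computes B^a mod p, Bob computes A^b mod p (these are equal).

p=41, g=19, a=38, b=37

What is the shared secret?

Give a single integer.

A = 19^38 mod 41  (bits of 38 = 100110)
  bit 0 = 1: r = r^2 * 19 mod 41 = 1^2 * 19 = 1*19 = 19
  bit 1 = 0: r = r^2 mod 41 = 19^2 = 33
  bit 2 = 0: r = r^2 mod 41 = 33^2 = 23
  bit 3 = 1: r = r^2 * 19 mod 41 = 23^2 * 19 = 37*19 = 6
  bit 4 = 1: r = r^2 * 19 mod 41 = 6^2 * 19 = 36*19 = 28
  bit 5 = 0: r = r^2 mod 41 = 28^2 = 5
  -> A = 5
B = 19^37 mod 41  (bits of 37 = 100101)
  bit 0 = 1: r = r^2 * 19 mod 41 = 1^2 * 19 = 1*19 = 19
  bit 1 = 0: r = r^2 mod 41 = 19^2 = 33
  bit 2 = 0: r = r^2 mod 41 = 33^2 = 23
  bit 3 = 1: r = r^2 * 19 mod 41 = 23^2 * 19 = 37*19 = 6
  bit 4 = 0: r = r^2 mod 41 = 6^2 = 36
  bit 5 = 1: r = r^2 * 19 mod 41 = 36^2 * 19 = 25*19 = 24
  -> B = 24
s = B^a = 24^38 mod 41  (bits of 38 = 100110)
  bit 0 = 1: r = r^2 * 24 mod 41 = 1^2 * 24 = 1*24 = 24
  bit 1 = 0: r = r^2 mod 41 = 24^2 = 2
  bit 2 = 0: r = r^2 mod 41 = 2^2 = 4
  bit 3 = 1: r = r^2 * 24 mod 41 = 4^2 * 24 = 16*24 = 15
  bit 4 = 1: r = r^2 * 24 mod 41 = 15^2 * 24 = 20*24 = 29
  bit 5 = 0: r = r^2 mod 41 = 29^2 = 21
  -> s = B^a = 21

Answer: 21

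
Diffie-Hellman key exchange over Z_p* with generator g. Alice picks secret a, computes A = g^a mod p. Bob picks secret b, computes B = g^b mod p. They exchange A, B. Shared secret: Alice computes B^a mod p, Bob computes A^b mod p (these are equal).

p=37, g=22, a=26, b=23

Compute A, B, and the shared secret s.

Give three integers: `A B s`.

A = 22^26 mod 37  (bits of 26 = 11010)
  bit 0 = 1: r = r^2 * 22 mod 37 = 1^2 * 22 = 1*22 = 22
  bit 1 = 1: r = r^2 * 22 mod 37 = 22^2 * 22 = 3*22 = 29
  bit 2 = 0: r = r^2 mod 37 = 29^2 = 27
  bit 3 = 1: r = r^2 * 22 mod 37 = 27^2 * 22 = 26*22 = 17
  bit 4 = 0: r = r^2 mod 37 = 17^2 = 30
  -> A = 30
B = 22^23 mod 37  (bits of 23 = 10111)
  bit 0 = 1: r = r^2 * 22 mod 37 = 1^2 * 22 = 1*22 = 22
  bit 1 = 0: r = r^2 mod 37 = 22^2 = 3
  bit 2 = 1: r = r^2 * 22 mod 37 = 3^2 * 22 = 9*22 = 13
  bit 3 = 1: r = r^2 * 22 mod 37 = 13^2 * 22 = 21*22 = 18
  bit 4 = 1: r = r^2 * 22 mod 37 = 18^2 * 22 = 28*22 = 24
  -> B = 24
s = B^a = 24^26 mod 37  (bits of 26 = 11010)
  bit 0 = 1: r = r^2 * 24 mod 37 = 1^2 * 24 = 1*24 = 24
  bit 1 = 1: r = r^2 * 24 mod 37 = 24^2 * 24 = 21*24 = 23
  bit 2 = 0: r = r^2 mod 37 = 23^2 = 11
  bit 3 = 1: r = r^2 * 24 mod 37 = 11^2 * 24 = 10*24 = 18
  bit 4 = 0: r = r^2 mod 37 = 18^2 = 28
  -> s = B^a = 28

Answer: 30 24 28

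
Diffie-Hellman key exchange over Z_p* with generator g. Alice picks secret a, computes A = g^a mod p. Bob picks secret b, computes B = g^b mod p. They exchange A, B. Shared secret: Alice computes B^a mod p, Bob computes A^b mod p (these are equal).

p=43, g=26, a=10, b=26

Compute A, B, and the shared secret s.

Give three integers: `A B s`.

Answer: 9 40 10

Derivation:
A = 26^10 mod 43  (bits of 10 = 1010)
  bit 0 = 1: r = r^2 * 26 mod 43 = 1^2 * 26 = 1*26 = 26
  bit 1 = 0: r = r^2 mod 43 = 26^2 = 31
  bit 2 = 1: r = r^2 * 26 mod 43 = 31^2 * 26 = 15*26 = 3
  bit 3 = 0: r = r^2 mod 43 = 3^2 = 9
  -> A = 9
B = 26^26 mod 43  (bits of 26 = 11010)
  bit 0 = 1: r = r^2 * 26 mod 43 = 1^2 * 26 = 1*26 = 26
  bit 1 = 1: r = r^2 * 26 mod 43 = 26^2 * 26 = 31*26 = 32
  bit 2 = 0: r = r^2 mod 43 = 32^2 = 35
  bit 3 = 1: r = r^2 * 26 mod 43 = 35^2 * 26 = 21*26 = 30
  bit 4 = 0: r = r^2 mod 43 = 30^2 = 40
  -> B = 40
s = B^a = 40^10 mod 43  (bits of 10 = 1010)
  bit 0 = 1: r = r^2 * 40 mod 43 = 1^2 * 40 = 1*40 = 40
  bit 1 = 0: r = r^2 mod 43 = 40^2 = 9
  bit 2 = 1: r = r^2 * 40 mod 43 = 9^2 * 40 = 38*40 = 15
  bit 3 = 0: r = r^2 mod 43 = 15^2 = 10
  -> s = B^a = 10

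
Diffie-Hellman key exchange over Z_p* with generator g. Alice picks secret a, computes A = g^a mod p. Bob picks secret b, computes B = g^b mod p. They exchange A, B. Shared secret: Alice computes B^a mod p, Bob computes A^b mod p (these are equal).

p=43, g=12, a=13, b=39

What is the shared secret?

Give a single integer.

A = 12^13 mod 43  (bits of 13 = 1101)
  bit 0 = 1: r = r^2 * 12 mod 43 = 1^2 * 12 = 1*12 = 12
  bit 1 = 1: r = r^2 * 12 mod 43 = 12^2 * 12 = 15*12 = 8
  bit 2 = 0: r = r^2 mod 43 = 8^2 = 21
  bit 3 = 1: r = r^2 * 12 mod 43 = 21^2 * 12 = 11*12 = 3
  -> A = 3
B = 12^39 mod 43  (bits of 39 = 100111)
  bit 0 = 1: r = r^2 * 12 mod 43 = 1^2 * 12 = 1*12 = 12
  bit 1 = 0: r = r^2 mod 43 = 12^2 = 15
  bit 2 = 0: r = r^2 mod 43 = 15^2 = 10
  bit 3 = 1: r = r^2 * 12 mod 43 = 10^2 * 12 = 14*12 = 39
  bit 4 = 1: r = r^2 * 12 mod 43 = 39^2 * 12 = 16*12 = 20
  bit 5 = 1: r = r^2 * 12 mod 43 = 20^2 * 12 = 13*12 = 27
  -> B = 27
s = B^a = 27^13 mod 43  (bits of 13 = 1101)
  bit 0 = 1: r = r^2 * 27 mod 43 = 1^2 * 27 = 1*27 = 27
  bit 1 = 1: r = r^2 * 27 mod 43 = 27^2 * 27 = 41*27 = 32
  bit 2 = 0: r = r^2 mod 43 = 32^2 = 35
  bit 3 = 1: r = r^2 * 27 mod 43 = 35^2 * 27 = 21*27 = 8
  -> s = B^a = 8

Answer: 8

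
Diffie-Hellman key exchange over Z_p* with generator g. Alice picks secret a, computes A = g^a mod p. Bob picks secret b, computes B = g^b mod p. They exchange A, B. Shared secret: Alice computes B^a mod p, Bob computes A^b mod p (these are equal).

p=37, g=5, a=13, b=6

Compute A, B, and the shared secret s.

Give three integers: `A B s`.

A = 5^13 mod 37  (bits of 13 = 1101)
  bit 0 = 1: r = r^2 * 5 mod 37 = 1^2 * 5 = 1*5 = 5
  bit 1 = 1: r = r^2 * 5 mod 37 = 5^2 * 5 = 25*5 = 14
  bit 2 = 0: r = r^2 mod 37 = 14^2 = 11
  bit 3 = 1: r = r^2 * 5 mod 37 = 11^2 * 5 = 10*5 = 13
  -> A = 13
B = 5^6 mod 37  (bits of 6 = 110)
  bit 0 = 1: r = r^2 * 5 mod 37 = 1^2 * 5 = 1*5 = 5
  bit 1 = 1: r = r^2 * 5 mod 37 = 5^2 * 5 = 25*5 = 14
  bit 2 = 0: r = r^2 mod 37 = 14^2 = 11
  -> B = 11
s = B^a = 11^13 mod 37  (bits of 13 = 1101)
  bit 0 = 1: r = r^2 * 11 mod 37 = 1^2 * 11 = 1*11 = 11
  bit 1 = 1: r = r^2 * 11 mod 37 = 11^2 * 11 = 10*11 = 36
  bit 2 = 0: r = r^2 mod 37 = 36^2 = 1
  bit 3 = 1: r = r^2 * 11 mod 37 = 1^2 * 11 = 1*11 = 11
  -> s = B^a = 11

Answer: 13 11 11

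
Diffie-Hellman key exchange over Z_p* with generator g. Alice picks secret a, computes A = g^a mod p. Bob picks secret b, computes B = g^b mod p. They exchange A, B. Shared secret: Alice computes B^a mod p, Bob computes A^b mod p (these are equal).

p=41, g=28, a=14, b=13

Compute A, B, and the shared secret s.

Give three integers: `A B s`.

A = 28^14 mod 41  (bits of 14 = 1110)
  bit 0 = 1: r = r^2 * 28 mod 41 = 1^2 * 28 = 1*28 = 28
  bit 1 = 1: r = r^2 * 28 mod 41 = 28^2 * 28 = 5*28 = 17
  bit 2 = 1: r = r^2 * 28 mod 41 = 17^2 * 28 = 2*28 = 15
  bit 3 = 0: r = r^2 mod 41 = 15^2 = 20
  -> A = 20
B = 28^13 mod 41  (bits of 13 = 1101)
  bit 0 = 1: r = r^2 * 28 mod 41 = 1^2 * 28 = 1*28 = 28
  bit 1 = 1: r = r^2 * 28 mod 41 = 28^2 * 28 = 5*28 = 17
  bit 2 = 0: r = r^2 mod 41 = 17^2 = 2
  bit 3 = 1: r = r^2 * 28 mod 41 = 2^2 * 28 = 4*28 = 30
  -> B = 30
s = B^a = 30^14 mod 41  (bits of 14 = 1110)
  bit 0 = 1: r = r^2 * 30 mod 41 = 1^2 * 30 = 1*30 = 30
  bit 1 = 1: r = r^2 * 30 mod 41 = 30^2 * 30 = 39*30 = 22
  bit 2 = 1: r = r^2 * 30 mod 41 = 22^2 * 30 = 33*30 = 6
  bit 3 = 0: r = r^2 mod 41 = 6^2 = 36
  -> s = B^a = 36

Answer: 20 30 36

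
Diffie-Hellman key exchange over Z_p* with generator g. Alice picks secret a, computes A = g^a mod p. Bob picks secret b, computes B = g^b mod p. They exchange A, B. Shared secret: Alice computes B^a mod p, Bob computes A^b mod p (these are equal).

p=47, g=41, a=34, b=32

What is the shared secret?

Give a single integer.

A = 41^34 mod 47  (bits of 34 = 100010)
  bit 0 = 1: r = r^2 * 41 mod 47 = 1^2 * 41 = 1*41 = 41
  bit 1 = 0: r = r^2 mod 47 = 41^2 = 36
  bit 2 = 0: r = r^2 mod 47 = 36^2 = 27
  bit 3 = 0: r = r^2 mod 47 = 27^2 = 24
  bit 4 = 1: r = r^2 * 41 mod 47 = 24^2 * 41 = 12*41 = 22
  bit 5 = 0: r = r^2 mod 47 = 22^2 = 14
  -> A = 14
B = 41^32 mod 47  (bits of 32 = 100000)
  bit 0 = 1: r = r^2 * 41 mod 47 = 1^2 * 41 = 1*41 = 41
  bit 1 = 0: r = r^2 mod 47 = 41^2 = 36
  bit 2 = 0: r = r^2 mod 47 = 36^2 = 27
  bit 3 = 0: r = r^2 mod 47 = 27^2 = 24
  bit 4 = 0: r = r^2 mod 47 = 24^2 = 12
  bit 5 = 0: r = r^2 mod 47 = 12^2 = 3
  -> B = 3
s = B^a = 3^34 mod 47  (bits of 34 = 100010)
  bit 0 = 1: r = r^2 * 3 mod 47 = 1^2 * 3 = 1*3 = 3
  bit 1 = 0: r = r^2 mod 47 = 3^2 = 9
  bit 2 = 0: r = r^2 mod 47 = 9^2 = 34
  bit 3 = 0: r = r^2 mod 47 = 34^2 = 28
  bit 4 = 1: r = r^2 * 3 mod 47 = 28^2 * 3 = 32*3 = 2
  bit 5 = 0: r = r^2 mod 47 = 2^2 = 4
  -> s = B^a = 4

Answer: 4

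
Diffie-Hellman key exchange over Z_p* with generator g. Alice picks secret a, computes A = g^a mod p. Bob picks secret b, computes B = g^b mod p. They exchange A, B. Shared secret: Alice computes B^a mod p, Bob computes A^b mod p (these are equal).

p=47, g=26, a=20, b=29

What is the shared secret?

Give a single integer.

Answer: 36

Derivation:
A = 26^20 mod 47  (bits of 20 = 10100)
  bit 0 = 1: r = r^2 * 26 mod 47 = 1^2 * 26 = 1*26 = 26
  bit 1 = 0: r = r^2 mod 47 = 26^2 = 18
  bit 2 = 1: r = r^2 * 26 mod 47 = 18^2 * 26 = 42*26 = 11
  bit 3 = 0: r = r^2 mod 47 = 11^2 = 27
  bit 4 = 0: r = r^2 mod 47 = 27^2 = 24
  -> A = 24
B = 26^29 mod 47  (bits of 29 = 11101)
  bit 0 = 1: r = r^2 * 26 mod 47 = 1^2 * 26 = 1*26 = 26
  bit 1 = 1: r = r^2 * 26 mod 47 = 26^2 * 26 = 18*26 = 45
  bit 2 = 1: r = r^2 * 26 mod 47 = 45^2 * 26 = 4*26 = 10
  bit 3 = 0: r = r^2 mod 47 = 10^2 = 6
  bit 4 = 1: r = r^2 * 26 mod 47 = 6^2 * 26 = 36*26 = 43
  -> B = 43
s = B^a = 43^20 mod 47  (bits of 20 = 10100)
  bit 0 = 1: r = r^2 * 43 mod 47 = 1^2 * 43 = 1*43 = 43
  bit 1 = 0: r = r^2 mod 47 = 43^2 = 16
  bit 2 = 1: r = r^2 * 43 mod 47 = 16^2 * 43 = 21*43 = 10
  bit 3 = 0: r = r^2 mod 47 = 10^2 = 6
  bit 4 = 0: r = r^2 mod 47 = 6^2 = 36
  -> s = B^a = 36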